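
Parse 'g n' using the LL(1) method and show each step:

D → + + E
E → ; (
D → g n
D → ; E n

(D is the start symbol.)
LL(1) parsing maintains a stack (initially the start symbol over $) and the input. At each step: if the stack top is a terminal, match it against the current input token; if it is a non-terminal N, replace it with the RHS of M[N, lookahead] (the unique production whose predict set contains the lookahead).

Stack is shown with the top on the left.

Stack  Input  Action
--------------------
D $    g n $  output D → g n
g n $  g n $  match 'g'
n $    n $    match 'n'
$      $      accept

The string is accepted.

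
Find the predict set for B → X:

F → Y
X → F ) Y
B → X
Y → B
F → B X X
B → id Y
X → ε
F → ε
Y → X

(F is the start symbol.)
{ $, ')', 'id' }

PREDICT(B → X) = (FIRST(RHS) \ {ε}) ∪ (FOLLOW(B) if ε ∈ FIRST(RHS), i.e. RHS ⇒* ε)
FIRST(X) = { ')', 'id', ε }
FIRST(X) = { ')', 'id', ε }
ε ∈ FIRST(X) (the right-hand side is nullable), so add FOLLOW(B) = { $, ')', 'id' }
PREDICT(B → X) = { $, ')', 'id' }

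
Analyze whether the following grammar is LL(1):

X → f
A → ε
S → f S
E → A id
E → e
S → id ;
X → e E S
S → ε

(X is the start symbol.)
Yes, the grammar is LL(1).

Relevant sets:
  FIRST(A) = { ε }
  FOLLOW(S) = { $ }

For X:
  PREDICT(X → f) = { 'f' }
  PREDICT(X → e E S) = { 'e' }
For S:
  PREDICT(S → f S) = { 'f' }
  PREDICT(S → id ';') = { 'id' }
  PREDICT(S → ε) = { $ }
For E:
  PREDICT(E → A id) = { 'id' }
  PREDICT(E → e) = { 'e' }
A has a single production, so nothing to check there.

All predict sets are disjoint. The grammar IS LL(1).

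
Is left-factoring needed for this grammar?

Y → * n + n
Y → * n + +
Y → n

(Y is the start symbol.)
Yes, Y has productions with common prefix '* n +'

Left-factoring is needed when two productions for the same non-terminal
share a common prefix on the right-hand side.

Productions for Y:
  Y → * n + n
  Y → * n + +
  Y → n

Found common prefix '* n +' in productions for Y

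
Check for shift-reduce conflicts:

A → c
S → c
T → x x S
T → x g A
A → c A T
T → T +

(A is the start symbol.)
A shift-reduce conflict occurs when an LR(0) state has both:
  - a complete (reduce) item [A → α .] (dot at the end), and
  - a shift item [B → β . c γ] (dot before a terminal).

Augment with A' → A and build the canonical LR(0) collection (I0 = CLOSURE({[A' → . A]}), then GOTO on every symbol after a dot until no new states appear). It has 12 states:
  I0: { [A → . c A T], [A → . c], [A' → . A] }  — shift
  I1: { [A' → A .] }  — accept
  I2: { [A → . c A T], [A → . c], [A → c . A T], [A → c .] }  — shift, reduce
  I3: { [A → c A . T], [T → . T +], [T → . x g A], [T → . x x S] }  — shift
  I4: { [A → c A T .], [T → T . +] }  — shift, reduce
  I5: { [T → x . g A], [T → x . x S] }  — shift
  I6: { [A → . c A T], [A → . c], [T → x g . A] }  — shift
  I7: { [S → . c], [T → x x . S] }  — shift
  I8: { [T → x x S .] }  — reduce
  I9: { [S → c .] }  — reduce
  I10: { [T → x g A .] }  — reduce
  I11: { [T → T + .] }  — reduce

I2 contains reduce item [A → c .] and shift items [A → . c], [A → . c A T] — shift-reduce conflict.
I4 contains reduce item [A → c A T .] and shift item [T → T . +] — shift-reduce conflict.

Answer: Yes — I2: [A → c .] vs [A → . c]; I4: [A → c A T .] vs [T → T . +]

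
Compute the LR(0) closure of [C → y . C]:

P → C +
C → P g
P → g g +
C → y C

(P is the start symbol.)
{ [C → . P g], [C → . y C], [C → y . C], [P → . C +], [P → . g g +] }

To compute CLOSURE, for each item [A → α.Bβ] where B is a non-terminal, add [B → .γ] for all productions B → γ; repeat for the newly added items until nothing changes.

Start with: [C → y . C]
  [C → y . C] has the dot before C: add [C → . P g], [C → . y C]
  [C → . P g] has the dot before P: add [P → . C +], [P → . g g +]
No further items can be added.

CLOSURE = { [C → . P g], [C → . y C], [C → y . C], [P → . C +], [P → . g g +] }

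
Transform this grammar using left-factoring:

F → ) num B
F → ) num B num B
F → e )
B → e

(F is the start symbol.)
Left-factoring transforms A → αβ₁ | αβ₂ into A → αA' and A' → β₁ | β₂
(α is the longest common prefix among the alternatives). Repeat until
no nonterminal has two alternatives with a common prefix.

Round 1: F has alternatives sharing prefix ') num B'. Introduce F': F → ) num B F'
  Add: F' → ε
  Add: F' → num B

No remaining common prefixes — done.

Resulting grammar:
F → ) num B F'
F' → ε
F' → num B
F → e )
B → e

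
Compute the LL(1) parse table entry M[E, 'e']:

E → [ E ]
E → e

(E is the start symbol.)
E → e

To find M[E, 'e'], we find productions for E where 'e' is in the predict set (PREDICT(N → α) = (FIRST(α) \ {ε}) ∪ (FOLLOW(N) if α ⇒* ε)).

E → [ E ]: PREDICT = { '[' }
E → e: PREDICT = { 'e' }
  'e' is in predict set, so this production goes in M[E, 'e']

M[E, 'e'] = E → e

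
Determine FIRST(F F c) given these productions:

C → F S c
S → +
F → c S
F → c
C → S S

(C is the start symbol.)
FIRST sets of the non-terminals involved (from the grammar, by fixed-point iteration):
  FIRST(F) = { 'c' }

To compute FIRST(F F c), process the symbols left to right:
Symbol F is a non-terminal. Add FIRST(F) \ {ε} = { 'c' }
F is not nullable (ε ∉ FIRST(F)), so stop here.
FIRST(F F c) = { 'c' }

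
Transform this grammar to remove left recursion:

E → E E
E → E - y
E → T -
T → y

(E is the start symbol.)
E is directly left-recursive. The standard transformation for
  A → A α₁ | ... | A α_m | β₁ | ... | β_n
is
  A  → β₁ A' | ... | β_n A'
  A' → α₁ A' | ... | α_m A' | ε

E → T - becomes E → T - E'
E → E E becomes E' → E E'
E → E - y becomes E' → - y E'
Add E' → ε

Productions for other non-terminals are unchanged:
  T → y

Resulting grammar:
E → T - E'
E' → E E'
E' → - y E'
E' → ε
T → y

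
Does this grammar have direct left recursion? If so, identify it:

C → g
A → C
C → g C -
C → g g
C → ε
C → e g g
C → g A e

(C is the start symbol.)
Direct left recursion occurs when N → N α for some non-terminal N (the right-hand side begins with the left-hand side itself).

C → g: starts with g
A → C: starts with C
C → g C -: starts with g
C → g g: starts with g
C → ε: starts with ε
C → e g g: starts with e
C → g A e: starts with g

No direct left recursion found.

Answer: No direct left recursion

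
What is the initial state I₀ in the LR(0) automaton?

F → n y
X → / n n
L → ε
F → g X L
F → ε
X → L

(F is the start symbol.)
{ [F → . g X L], [F → . n y], [F → .], [F' → . F] }

First, augment the grammar with F' → F
I₀ = CLOSURE({ [F' → . F] }):
  [F' → . F] has the dot before F: add [F → . n y], [F → . g X L], [F → .]
No further items can be added.

I₀ = { [F → . g X L], [F → . n y], [F → .], [F' → . F] }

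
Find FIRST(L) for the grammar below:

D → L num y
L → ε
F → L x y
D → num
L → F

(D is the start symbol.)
{ 'x', ε }

FIRST sets of the other non-terminals involved (by the same procedure, iterated to a fixed point):
  FIRST(F) = { 'x' }

From L → ε:
  - ε-production, so ε ∈ FIRST(L)
From L → F:
  - F is a non-terminal: add FIRST(F) \ {ε} = { 'x' }
    F is not nullable, so stop

Collecting: FIRST(L) = { 'x', ε }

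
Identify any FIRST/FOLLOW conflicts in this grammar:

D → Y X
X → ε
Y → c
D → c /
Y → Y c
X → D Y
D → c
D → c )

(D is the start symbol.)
Yes. X → D Y with FOLLOW(X) on { 'c' }

A FIRST/FOLLOW conflict occurs when a non-terminal N has a nullable alternative N → β (β ⇒* ε) and another alternative N → α with FIRST(α) ∩ FOLLOW(N) ≠ ∅: on such a lookahead the parser cannot decide between expanding α and letting N vanish via β.

Nullable non-terminals: X.
FIRST sets used below: FIRST(D) = { 'c' }

X: nullable alternative(s) X → ε; FOLLOW(X) = { $, 'c' }
  X → ε: FIRST \ {ε} = { } — this is the only nullable alternative, skip
  X → D Y: FIRST \ {ε} = { 'c' } — overlaps FOLLOW(X) on { 'c' }: CONFLICT

D, Y have no nullable alternative, so no FIRST/FOLLOW check is needed there.

So the grammar has 1 FIRST/FOLLOW conflict (marked CONFLICT above).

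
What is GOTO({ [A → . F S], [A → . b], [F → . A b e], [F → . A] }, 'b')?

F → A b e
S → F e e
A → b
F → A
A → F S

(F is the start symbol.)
{ [A → b .] }

GOTO(I, 'b') = CLOSURE({ [A → αX.β] : [A → α.Xβ] ∈ I, X = 'b' })

Items with dot before 'b', with the dot advanced:
  [A → . b] → [A → b .]
Closure adds nothing (no advanced item has the dot before a non-terminal).

GOTO = { [A → b .] }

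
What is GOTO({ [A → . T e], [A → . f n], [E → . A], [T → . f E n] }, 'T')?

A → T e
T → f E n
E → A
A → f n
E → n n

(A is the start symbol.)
GOTO(I, 'T') = CLOSURE({ [A → αX.β] : [A → α.Xβ] ∈ I, X = 'T' })

Items with dot before 'T', with the dot advanced:
  [A → . T e] → [A → T . e]
Closure adds nothing (no advanced item has the dot before a non-terminal).

GOTO = { [A → T . e] }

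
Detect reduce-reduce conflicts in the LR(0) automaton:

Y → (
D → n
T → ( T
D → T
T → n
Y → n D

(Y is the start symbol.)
Yes — I7: [D → n .] vs [T → n .]

A reduce-reduce conflict occurs when an LR(0) state has two complete items [A → α .] and [B → β .] — both call for a reduction, and with no lookahead the parser cannot choose between them.

Augment with Y' → Y and build the canonical LR(0) collection (I0 = CLOSURE({[Y' → . Y]}), then GOTO on every symbol after a dot until no new states appear). It has 10 states:
  I0: { [Y → . (], [Y → . n D], [Y' → . Y] }  — shift
  I1: { [Y → ( .] }  — reduce
  I2: { [Y' → Y .] }  — accept
  I3: { [D → . T], [D → . n], [T → . ( T], [T → . n], [Y → n . D] }  — shift
  I4: { [T → ( . T], [T → . ( T], [T → . n] }  — shift
  I5: { [Y → n D .] }  — reduce
  I6: { [D → T .] }  — reduce
  I7: { [D → n .], [T → n .] }  — 2 reduces
  I8: { [T → ( T .] }  — reduce
  I9: { [T → n .] }  — reduce

I7 contains complete items [D → n .], [T → n .] — reduce-reduce conflict.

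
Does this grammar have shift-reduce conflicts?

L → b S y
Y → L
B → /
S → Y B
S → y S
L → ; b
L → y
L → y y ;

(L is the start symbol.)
Yes — I4: [L → y .] vs [L → y . y ;]; I10: [L → y .] vs [L → . ; b]; I12: [L → y .] vs [L → . ; b]; I13: [L → y y ; .] vs [L → ; . b]

A shift-reduce conflict occurs when an LR(0) state has both:
  - a complete (reduce) item [A → α .] (dot at the end), and
  - a shift item [B → β . c γ] (dot before a terminal).

Augment with L' → L and build the canonical LR(0) collection (I0 = CLOSURE({[L' → . L]}), then GOTO on every symbol after a dot until no new states appear). It has 18 states:
  I0: { [L → . ; b], [L → . b S y], [L → . y y ;], [L → . y], [L' → . L] }  — shift
  I1: { [L → ; . b] }  — shift
  I2: { [L' → L .] }  — accept
  I3: { [L → . ; b], [L → . b S y], [L → . y y ;], [L → . y], [L → b . S y], [S → . Y B], [S → . y S], [Y → . L] }  — shift
  I4: { [L → y . y ;], [L → y .] }  — shift, reduce
  I5: { [L → y y . ;] }  — shift
  I6: { [L → y y ; .] }  — reduce
  I7: { [Y → L .] }  — reduce
  I8: { [L → b S . y] }  — shift
  I9: { [B → . /], [S → Y . B] }  — shift
  I10: { [L → . ; b], [L → . b S y], [L → . y y ;], [L → . y], [L → y . y ;], [L → y .], [S → . Y B], [S → . y S], [S → y . S], [Y → . L] }  — shift, reduce
  I11: { [S → y S .] }  — reduce
  I12: { [L → . ; b], [L → . b S y], [L → . y y ;], [L → . y], [L → y . y ;], [L → y .], [L → y y . ;], [S → . Y B], [S → . y S], [S → y . S], [Y → . L] }  — shift, reduce
  I13: { [L → ; . b], [L → y y ; .] }  — shift, reduce
  I14: { [L → ; b .] }  — reduce
  I15: { [B → / .] }  — reduce
  I16: { [S → Y B .] }  — reduce
  I17: { [L → b S y .] }  — reduce

I4 contains reduce item [L → y .] and shift item [L → y . y ;] — shift-reduce conflict.
I10 contains reduce item [L → y .] and shift items [L → . ; b], [L → . b S y], [L → . y], [L → . y y ;], [L → y . y ;], [S → . y S] — shift-reduce conflict.
I12 contains reduce item [L → y .] and shift items [L → . ; b], [L → . b S y], [L → . y], [L → . y y ;], [L → y . y ;], [L → y y . ;], [S → . y S] — shift-reduce conflict.
I13 contains reduce item [L → y y ; .] and shift item [L → ; . b] — shift-reduce conflict.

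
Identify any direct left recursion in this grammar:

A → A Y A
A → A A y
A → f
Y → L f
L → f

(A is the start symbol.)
A → A Y A: LEFT RECURSIVE (starts with A)
A → A A y: LEFT RECURSIVE (starts with A)
A → f: starts with f
Y → L f: starts with L
L → f: starts with f

The grammar has direct left recursion on: A.

Answer: Yes, A is left-recursive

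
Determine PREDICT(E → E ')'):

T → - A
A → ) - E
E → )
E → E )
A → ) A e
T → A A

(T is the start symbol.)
{ ')' }

PREDICT(E → E ')') = (FIRST(RHS) \ {ε}) ∪ (FOLLOW(E) if ε ∈ FIRST(RHS), i.e. RHS ⇒* ε)
FIRST(E) = { ')' }
FIRST(E ')') = { ')' }
ε ∉ FIRST(E ')'), so FOLLOW(E) is not added.
PREDICT(E → E ')') = { ')' }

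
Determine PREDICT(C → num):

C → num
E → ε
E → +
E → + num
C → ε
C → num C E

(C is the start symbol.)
PREDICT(C → num) = (FIRST(RHS) \ {ε}) ∪ (FOLLOW(C) if ε ∈ FIRST(RHS), i.e. RHS ⇒* ε)
FIRST(num) = { 'num' }
ε ∉ FIRST(num), so FOLLOW(C) is not added.
PREDICT(C → num) = { 'num' }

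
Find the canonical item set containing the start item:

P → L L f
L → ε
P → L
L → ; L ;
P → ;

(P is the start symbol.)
First, augment the grammar with P' → P
I₀ = CLOSURE({ [P' → . P] }):
  [P' → . P] has the dot before P: add [P → . L L f], [P → . L], [P → . ;]
  [P → . L L f] has the dot before L: add [L → .], [L → . ; L ;]
No further items can be added.

I₀ = { [L → . ; L ;], [L → .], [P → . ;], [P → . L L f], [P → . L], [P' → . P] }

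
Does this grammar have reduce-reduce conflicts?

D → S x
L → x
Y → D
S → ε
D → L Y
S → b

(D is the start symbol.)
A reduce-reduce conflict occurs when an LR(0) state has two complete items [A → α .] and [B → β .] — both call for a reduction, and with no lookahead the parser cannot choose between them.

Augment with D' → D and build the canonical LR(0) collection (I0 = CLOSURE({[D' → . D]}), then GOTO on every symbol after a dot until no new states appear). It has 9 states:
  I0: { [D → . L Y], [D → . S x], [D' → . D], [L → . x], [S → . b], [S → .] }  — shift, reduce
  I1: { [D' → D .] }  — accept
  I2: { [D → . L Y], [D → . S x], [D → L . Y], [L → . x], [S → . b], [S → .], [Y → . D] }  — shift, reduce
  I3: { [D → S . x] }  — shift
  I4: { [S → b .] }  — reduce
  I5: { [L → x .] }  — reduce
  I6: { [D → S x .] }  — reduce
  I7: { [Y → D .] }  — reduce
  I8: { [D → L Y .] }  — reduce

No state contains more than one complete item.

Answer: No reduce-reduce conflicts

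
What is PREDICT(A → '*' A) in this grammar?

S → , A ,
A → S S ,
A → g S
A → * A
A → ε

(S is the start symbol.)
{ '*' }

PREDICT(A → '*' A) = (FIRST(RHS) \ {ε}) ∪ (FOLLOW(A) if ε ∈ FIRST(RHS), i.e. RHS ⇒* ε)
FIRST('*' A) = { '*' }
ε ∉ FIRST('*' A), so FOLLOW(A) is not added.
PREDICT(A → '*' A) = { '*' }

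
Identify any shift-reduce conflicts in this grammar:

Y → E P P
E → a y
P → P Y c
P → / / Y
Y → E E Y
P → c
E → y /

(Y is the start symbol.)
A shift-reduce conflict occurs when an LR(0) state has both:
  - a complete (reduce) item [A → α .] (dot at the end), and
  - a shift item [B → β . c γ] (dot before a terminal).

Augment with Y' → Y and build the canonical LR(0) collection (I0 = CLOSURE({[Y' → . Y]}), then GOTO on every symbol after a dot until no new states appear). It has 17 states:
  I0: { [E → . a y], [E → . y /], [Y → . E E Y], [Y → . E P P], [Y' → . Y] }  — shift
  I1: { [E → . a y], [E → . y /], [P → . / / Y], [P → . P Y c], [P → . c], [Y → E . E Y], [Y → E . P P] }  — shift
  I2: { [Y' → Y .] }  — accept
  I3: { [E → a . y] }  — shift
  I4: { [E → y . /] }  — shift
  I5: { [E → y / .] }  — reduce
  I6: { [E → a y .] }  — reduce
  I7: { [P → / . / Y] }  — shift
  I8: { [E → . a y], [E → . y /], [Y → . E E Y], [Y → . E P P], [Y → E E . Y] }  — shift
  I9: { [E → . a y], [E → . y /], [P → . / / Y], [P → . P Y c], [P → . c], [P → P . Y c], [Y → . E E Y], [Y → . E P P], [Y → E P . P] }  — shift
  I10: { [P → c .] }  — reduce
  I11: { [E → . a y], [E → . y /], [P → P . Y c], [Y → . E E Y], [Y → . E P P], [Y → E P P .] }  — shift, reduce
  I12: { [P → P Y . c] }  — shift
  I13: { [P → P Y c .] }  — reduce
  I14: { [Y → E E Y .] }  — reduce
  I15: { [E → . a y], [E → . y /], [P → / / . Y], [Y → . E E Y], [Y → . E P P] }  — shift
  I16: { [P → / / Y .] }  — reduce

I11 contains reduce item [Y → E P P .] and shift items [E → . a y], [E → . y /] — shift-reduce conflict.

Answer: Yes — I11: [Y → E P P .] vs [E → . a y]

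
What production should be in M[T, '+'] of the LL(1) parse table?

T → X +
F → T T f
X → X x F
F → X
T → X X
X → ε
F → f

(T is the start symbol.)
T → X +, T → X X

To find M[T, '+'], we find productions for T where '+' is in the predict set (PREDICT(N → α) = (FIRST(α) \ {ε}) ∪ (FOLLOW(N) if α ⇒* ε)).

Relevant sets:
  FIRST(X) = { 'x', ε }
  FOLLOW(T) = { $, '+', 'f', 'x' }

T → X +: PREDICT = { '+', 'x' }
  '+' is in predict set, so this production goes in M[T, '+']
T → X X: PREDICT = { $, '+', 'f', 'x' }
  '+' is in predict set, so this production goes in M[T, '+']

M[T, '+'] = T → X +, T → X X  (a multiply-defined cell — the grammar is not LL(1))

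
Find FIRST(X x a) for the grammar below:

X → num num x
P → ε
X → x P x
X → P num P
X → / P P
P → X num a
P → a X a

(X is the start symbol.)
{ '/', 'a', 'num', 'x' }

FIRST sets of the non-terminals involved (from the grammar, by fixed-point iteration):
  FIRST(X) = { '/', 'a', 'num', 'x' }

To compute FIRST(X x a), process the symbols left to right:
Symbol X is a non-terminal. Add FIRST(X) \ {ε} = { '/', 'a', 'num', 'x' }
X is not nullable (ε ∉ FIRST(X)), so stop here.
FIRST(X x a) = { '/', 'a', 'num', 'x' }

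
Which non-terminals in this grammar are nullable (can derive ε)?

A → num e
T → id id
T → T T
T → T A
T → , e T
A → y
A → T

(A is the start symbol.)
None

A non-terminal is nullable if it can derive ε (the empty string): either it has an ε-production, or it has a production whose right-hand side consists entirely of nullable non-terminals.

There are no ε-productions, so no non-terminal can derive ε.
No non-terminals are nullable.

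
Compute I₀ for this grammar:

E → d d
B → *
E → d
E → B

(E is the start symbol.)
{ [B → . *], [E → . B], [E → . d d], [E → . d], [E' → . E] }

First, augment the grammar with E' → E
I₀ = CLOSURE({ [E' → . E] }):
  [E' → . E] has the dot before E: add [E → . d d], [E → . d], [E → . B]
  [E → . B] has the dot before B: add [B → . *]
No further items can be added.

I₀ = { [B → . *], [E → . B], [E → . d d], [E → . d], [E' → . E] }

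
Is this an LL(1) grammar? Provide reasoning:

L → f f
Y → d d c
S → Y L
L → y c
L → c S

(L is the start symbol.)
Yes, the grammar is LL(1).

For L:
  PREDICT(L → f f) = { 'f' }
  PREDICT(L → y c) = { 'y' }
  PREDICT(L → c S) = { 'c' }
Y, S have a single production, so nothing to check there.

All predict sets are disjoint. The grammar IS LL(1).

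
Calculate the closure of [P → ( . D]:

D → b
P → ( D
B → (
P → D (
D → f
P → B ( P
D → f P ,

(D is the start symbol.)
To compute CLOSURE, for each item [A → α.Bβ] where B is a non-terminal, add [B → .γ] for all productions B → γ; repeat for the newly added items until nothing changes.

Start with: [P → ( . D]
  [P → ( . D] has the dot before D: add [D → . b], [D → . f], [D → . f P ,]
No further items can be added.

CLOSURE = { [D → . b], [D → . f P ,], [D → . f], [P → ( . D] }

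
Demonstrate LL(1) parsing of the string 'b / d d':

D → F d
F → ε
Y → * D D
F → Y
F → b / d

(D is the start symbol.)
LL(1) parsing maintains a stack (initially the start symbol over $) and the input. At each step: if the stack top is a terminal, match it against the current input token; if it is a non-terminal N, replace it with the RHS of M[N, lookahead] (the unique production whose predict set contains the lookahead).

Stack is shown with the top on the left.

Stack      Input      Action
----------------------------
D $        b / d d $  output D → F d
F d $      b / d d $  output F → b / d
b / d d $  b / d d $  match 'b'
/ d d $    / d d $    match '/'
d d $      d d $      match 'd'
d $        d $        match 'd'
$          $          accept

The string is accepted.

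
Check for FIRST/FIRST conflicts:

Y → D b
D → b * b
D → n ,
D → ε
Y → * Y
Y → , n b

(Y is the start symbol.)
A FIRST/FIRST conflict occurs when two productions N → α and N → β for the same non-terminal have FIRST(α) ∩ FIRST(β) ≠ ∅ (with ε ∈ FIRST of a nullable right-hand side, so two nullable alternatives also conflict).

FIRST sets of the non-terminals at (or reachable through a nullable prefix from) the front of some alternative:
  FIRST(D) = { 'b', 'n', ε }

Productions for Y:
  Y → D b: FIRST = { 'b', 'n' }
  Y → * Y: FIRST = { '*' }
  Y → , n b: FIRST = { ',' }
Productions for D:
  D → b * b: FIRST = { 'b' }
  D → n ,: FIRST = { 'n' }
  D → ε: FIRST = { ε }

All alternatives of each non-terminal have pairwise disjoint FIRST sets.

Answer: No FIRST/FIRST conflicts.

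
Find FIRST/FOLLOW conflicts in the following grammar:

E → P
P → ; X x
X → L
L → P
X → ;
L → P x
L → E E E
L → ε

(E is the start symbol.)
No FIRST/FOLLOW conflicts.

A FIRST/FOLLOW conflict occurs when a non-terminal N has a nullable alternative N → β (β ⇒* ε) and another alternative N → α with FIRST(α) ∩ FOLLOW(N) ≠ ∅: on such a lookahead the parser cannot decide between expanding α and letting N vanish via β.

Nullable non-terminals: L, X.
FIRST sets used below: FIRST(P) = { ';' }, FIRST(E) = { ';' }, FIRST(L) = { ';', ε }

L: nullable alternative(s) L → ε; FOLLOW(L) = { 'x' }
  L → P: FIRST \ {ε} = { ';' } — disjoint from FOLLOW(L)
  L → P x: FIRST \ {ε} = { ';' } — disjoint from FOLLOW(L)
  L → E E E: FIRST \ {ε} = { ';' } — disjoint from FOLLOW(L)
  L → ε: FIRST \ {ε} = { } — this is the only nullable alternative, skip

X: nullable alternative(s) X → L; FOLLOW(X) = { 'x' }
  X → L: FIRST \ {ε} = { ';' } — this is the only nullable alternative, skip
  X → ;: FIRST \ {ε} = { ';' } — disjoint from FOLLOW(X)

E, P have no nullable alternative, so no FIRST/FOLLOW check is needed there.

No FIRST/FOLLOW conflicts found.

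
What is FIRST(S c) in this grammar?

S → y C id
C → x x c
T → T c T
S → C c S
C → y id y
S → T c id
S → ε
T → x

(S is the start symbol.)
FIRST sets of the non-terminals involved (from the grammar, by fixed-point iteration):
  FIRST(S) = { 'x', 'y', ε }

To compute FIRST(S c), process the symbols left to right:
Symbol S is a non-terminal. Add FIRST(S) \ {ε} = { 'x', 'y' }
S is nullable (ε ∈ FIRST(S)), continue to the next symbol.
Symbol c is a terminal. Add 'c' and stop.
FIRST(S c) = { 'c', 'x', 'y' }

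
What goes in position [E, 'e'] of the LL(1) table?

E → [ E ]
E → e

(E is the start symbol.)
To find M[E, 'e'], we find productions for E where 'e' is in the predict set (PREDICT(N → α) = (FIRST(α) \ {ε}) ∪ (FOLLOW(N) if α ⇒* ε)).

E → [ E ]: PREDICT = { '[' }
E → e: PREDICT = { 'e' }
  'e' is in predict set, so this production goes in M[E, 'e']

M[E, 'e'] = E → e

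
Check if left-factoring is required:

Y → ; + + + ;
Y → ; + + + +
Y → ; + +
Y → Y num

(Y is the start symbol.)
Left-factoring is needed when two productions for the same non-terminal
share a common prefix on the right-hand side.

Productions for Y:
  Y → ; + + + ;
  Y → ; + + + +
  Y → ; + +
  Y → Y num

Found common prefix '; + +' in productions for Y

Answer: Yes, Y has productions with common prefix '; + +'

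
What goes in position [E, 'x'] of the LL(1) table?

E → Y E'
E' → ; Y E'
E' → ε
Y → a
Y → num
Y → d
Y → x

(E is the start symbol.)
To find M[E, 'x'], we find productions for E where 'x' is in the predict set (PREDICT(N → α) = (FIRST(α) \ {ε}) ∪ (FOLLOW(N) if α ⇒* ε)).

Relevant sets:
  FIRST(Y) = { 'a', 'd', 'num', 'x' }

E → Y E': PREDICT = { 'a', 'd', 'num', 'x' }
  'x' is in predict set, so this production goes in M[E, 'x']

M[E, 'x'] = E → Y E'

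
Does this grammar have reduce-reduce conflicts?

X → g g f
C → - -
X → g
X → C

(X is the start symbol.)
No reduce-reduce conflicts

A reduce-reduce conflict occurs when an LR(0) state has two complete items [A → α .] and [B → β .] — both call for a reduction, and with no lookahead the parser cannot choose between them.

Augment with X' → X and build the canonical LR(0) collection (I0 = CLOSURE({[X' → . X]}), then GOTO on every symbol after a dot until no new states appear). It has 8 states:
  I0: { [C → . - -], [X → . C], [X → . g g f], [X → . g], [X' → . X] }  — shift
  I1: { [C → - . -] }  — shift
  I2: { [X → C .] }  — reduce
  I3: { [X' → X .] }  — accept
  I4: { [X → g . g f], [X → g .] }  — shift, reduce
  I5: { [X → g g . f] }  — shift
  I6: { [X → g g f .] }  — reduce
  I7: { [C → - - .] }  — reduce

No state contains more than one complete item.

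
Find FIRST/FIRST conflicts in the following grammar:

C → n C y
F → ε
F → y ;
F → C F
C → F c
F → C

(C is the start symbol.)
FIRST sets of the non-terminals at (or reachable through a nullable prefix from) the front of some alternative:
  FIRST(F) = { 'c', 'n', 'y', ε }
  FIRST(C) = { 'c', 'n', 'y' }

Productions for C:
  C → n C y: FIRST = { 'n' }
  C → F c: FIRST = { 'c', 'n', 'y' }
Productions for F:
  F → ε: FIRST = { ε }
  F → y ;: FIRST = { 'y' }
  F → C F: FIRST = { 'c', 'n', 'y' }
  F → C: FIRST = { 'c', 'n', 'y' }

Conflict for C: C → n C y and C → F c
  Overlap: { 'n' }
Conflict for F: F → y ; and F → C F
  Overlap: { 'y' }
Conflict for F: F → y ; and F → C
  Overlap: { 'y' }
Conflict for F: F → C F and F → C
  Overlap: { 'c', 'n', 'y' }

Answer: Yes. C → n C y / C → F c on { 'n' }; F → y ';' / F → C F on { 'y' }; F → y ';' / F → C on { 'y' }; F → C F / F → C on { 'c', 'n', 'y' }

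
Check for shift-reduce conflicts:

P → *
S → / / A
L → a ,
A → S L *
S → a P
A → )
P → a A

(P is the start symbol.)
No shift-reduce conflicts

A shift-reduce conflict occurs when an LR(0) state has both:
  - a complete (reduce) item [A → α .] (dot at the end), and
  - a shift item [B → β . c γ] (dot before a terminal).

Augment with P' → P and build the canonical LR(0) collection (I0 = CLOSURE({[P' → . P]}), then GOTO on every symbol after a dot until no new states appear). It has 16 states:
  I0: { [P → . *], [P → . a A], [P' → . P] }  — shift
  I1: { [P → * .] }  — reduce
  I2: { [P' → P .] }  — accept
  I3: { [A → . )], [A → . S L *], [P → a . A], [S → . / / A], [S → . a P] }  — shift
  I4: { [A → ) .] }  — reduce
  I5: { [S → / . / A] }  — shift
  I6: { [P → a A .] }  — reduce
  I7: { [A → S . L *], [L → . a ,] }  — shift
  I8: { [P → . *], [P → . a A], [S → a . P] }  — shift
  I9: { [S → a P .] }  — reduce
  I10: { [A → S L . *] }  — shift
  I11: { [L → a . ,] }  — shift
  I12: { [L → a , .] }  — reduce
  I13: { [A → S L * .] }  — reduce
  I14: { [A → . )], [A → . S L *], [S → . / / A], [S → . a P], [S → / / . A] }  — shift
  I15: { [S → / / A .] }  — reduce

No state contains both a complete item and a shift item.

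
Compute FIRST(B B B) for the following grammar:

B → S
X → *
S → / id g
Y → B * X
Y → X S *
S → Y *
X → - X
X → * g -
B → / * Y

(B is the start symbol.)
FIRST sets of the non-terminals involved (from the grammar, by fixed-point iteration):
  FIRST(B) = { '*', '-', '/' }

To compute FIRST(B B B), process the symbols left to right:
Symbol B is a non-terminal. Add FIRST(B) \ {ε} = { '*', '-', '/' }
B is not nullable (ε ∉ FIRST(B)), so stop here.
FIRST(B B B) = { '*', '-', '/' }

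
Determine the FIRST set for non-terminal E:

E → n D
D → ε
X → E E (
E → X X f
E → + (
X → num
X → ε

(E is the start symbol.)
To compute FIRST(E), examine every production with E on the left-hand side, reading each right-hand side left to right until a non-nullable symbol is reached.

FIRST sets of the other non-terminals involved (by the same procedure, iterated to a fixed point):
  FIRST(X) = { '+', 'f', 'n', 'num', ε }

From E → n D:
  - n is a terminal: add 'n' and stop
From E → X X f:
  - X is a non-terminal: add FIRST(X) \ {ε} = { '+', 'f', 'n', 'num' }
    X is nullable, so continue to the next symbol
  - X is a non-terminal: add FIRST(X) \ {ε} = { '+', 'f', 'n', 'num' }
    X is nullable, so continue to the next symbol
  - f is a terminal: add 'f' and stop
From E → + (:
  - '+' is a terminal: add '+' and stop

Collecting: FIRST(E) = { '+', 'f', 'n', 'num' }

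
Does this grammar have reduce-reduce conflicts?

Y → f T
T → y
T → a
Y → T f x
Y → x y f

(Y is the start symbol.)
Augment with Y' → Y and build the canonical LR(0) collection (I0 = CLOSURE({[Y' → . Y]}), then GOTO on every symbol after a dot until no new states appear). It has 12 states:
  I0: { [T → . a], [T → . y], [Y → . T f x], [Y → . f T], [Y → . x y f], [Y' → . Y] }  — shift
  I1: { [Y → T . f x] }  — shift
  I2: { [Y' → Y .] }  — accept
  I3: { [T → a .] }  — reduce
  I4: { [T → . a], [T → . y], [Y → f . T] }  — shift
  I5: { [Y → x . y f] }  — shift
  I6: { [T → y .] }  — reduce
  I7: { [Y → x y . f] }  — shift
  I8: { [Y → x y f .] }  — reduce
  I9: { [Y → f T .] }  — reduce
  I10: { [Y → T f . x] }  — shift
  I11: { [Y → T f x .] }  — reduce

No state contains more than one complete item.

Answer: No reduce-reduce conflicts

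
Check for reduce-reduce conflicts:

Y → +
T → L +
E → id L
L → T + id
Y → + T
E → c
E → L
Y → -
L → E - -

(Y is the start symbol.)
A reduce-reduce conflict occurs when an LR(0) state has two complete items [A → α .] and [B → β .] — both call for a reduction, and with no lookahead the parser cannot choose between them.

Augment with Y' → Y and build the canonical LR(0) collection (I0 = CLOSURE({[Y' → . Y]}), then GOTO on every symbol after a dot until no new states appear). It has 16 states:
  I0: { [Y → . + T], [Y → . +], [Y → . -], [Y' → . Y] }  — shift
  I1: { [E → . L], [E → . c], [E → . id L], [L → . E - -], [L → . T + id], [T → . L +], [Y → + . T], [Y → + .] }  — shift, reduce
  I2: { [Y → - .] }  — reduce
  I3: { [Y' → Y .] }  — accept
  I4: { [L → E . - -] }  — shift
  I5: { [E → L .], [T → L . +] }  — shift, reduce
  I6: { [L → T . + id], [Y → + T .] }  — shift, reduce
  I7: { [E → c .] }  — reduce
  I8: { [E → . L], [E → . c], [E → . id L], [E → id . L], [L → . E - -], [L → . T + id], [T → . L +] }  — shift
  I9: { [E → L .], [E → id L .], [T → L . +] }  — shift, 2 reduces
  I10: { [L → T . + id] }  — shift
  I11: { [L → T + . id] }  — shift
  I12: { [L → T + id .] }  — reduce
  I13: { [T → L + .] }  — reduce
  I14: { [L → E - . -] }  — shift
  I15: { [L → E - - .] }  — reduce

I9 contains complete items [E → L .], [E → id L .] — reduce-reduce conflict.

Answer: Yes — I9: [E → L .] vs [E → id L .]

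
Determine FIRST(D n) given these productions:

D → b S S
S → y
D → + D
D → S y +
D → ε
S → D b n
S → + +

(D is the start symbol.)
FIRST sets of the non-terminals involved (from the grammar, by fixed-point iteration):
  FIRST(D) = { '+', 'b', 'y', ε }

To compute FIRST(D n), process the symbols left to right:
Symbol D is a non-terminal. Add FIRST(D) \ {ε} = { '+', 'b', 'y' }
D is nullable (ε ∈ FIRST(D)), continue to the next symbol.
Symbol n is a terminal. Add 'n' and stop.
FIRST(D n) = { '+', 'b', 'n', 'y' }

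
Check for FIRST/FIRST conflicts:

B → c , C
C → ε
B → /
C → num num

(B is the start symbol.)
Productions for B:
  B → c , C: FIRST = { 'c' }
  B → /: FIRST = { '/' }
Productions for C:
  C → ε: FIRST = { ε }
  C → num num: FIRST = { 'num' }

All alternatives of each non-terminal have pairwise disjoint FIRST sets.

Answer: No FIRST/FIRST conflicts.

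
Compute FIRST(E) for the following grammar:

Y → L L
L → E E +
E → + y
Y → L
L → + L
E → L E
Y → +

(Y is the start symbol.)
{ '+' }

To compute FIRST(E), examine every production with E on the left-hand side, reading each right-hand side left to right until a non-nullable symbol is reached.

FIRST sets of the other non-terminals involved (by the same procedure, iterated to a fixed point):
  FIRST(L) = { '+' }

From E → + y:
  - '+' is a terminal: add '+' and stop
From E → L E:
  - L is a non-terminal: add FIRST(L) \ {ε} = { '+' }
    L is not nullable, so stop

Collecting: FIRST(E) = { '+' }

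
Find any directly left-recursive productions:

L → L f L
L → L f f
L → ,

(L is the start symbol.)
Direct left recursion occurs when N → N α for some non-terminal N (the right-hand side begins with the left-hand side itself).

L → L f L: LEFT RECURSIVE (starts with L)
L → L f f: LEFT RECURSIVE (starts with L)
L → ,: starts with ','

The grammar has direct left recursion on: L.

Answer: Yes, L is left-recursive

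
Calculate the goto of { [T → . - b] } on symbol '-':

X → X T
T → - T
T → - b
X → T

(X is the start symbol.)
{ [T → - . b] }

GOTO(I, '-') = CLOSURE({ [A → αX.β] : [A → α.Xβ] ∈ I, X = '-' })

Items with dot before '-', with the dot advanced:
  [T → . - b] → [T → - . b]
Closure adds nothing (no advanced item has the dot before a non-terminal).

GOTO = { [T → - . b] }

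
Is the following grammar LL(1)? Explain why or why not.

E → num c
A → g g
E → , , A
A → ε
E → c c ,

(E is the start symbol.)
A grammar is LL(1) if for each non-terminal N with multiple productions, the predict sets of those productions are pairwise disjoint, where PREDICT(N → α) = (FIRST(α) \ {ε}) ∪ (FOLLOW(N) if α ⇒* ε).

Relevant sets:
  FOLLOW(A) = { $ }

For E:
  PREDICT(E → num c) = { 'num' }
  PREDICT(E → ',' ',' A) = { ',' }
  PREDICT(E → c c ',') = { 'c' }
For A:
  PREDICT(A → g g) = { 'g' }
  PREDICT(A → ε) = { $ }

All predict sets are disjoint. The grammar IS LL(1).

Answer: Yes, the grammar is LL(1).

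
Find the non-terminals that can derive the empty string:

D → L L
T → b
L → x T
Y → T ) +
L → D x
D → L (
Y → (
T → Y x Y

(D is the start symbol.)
None

There are no ε-productions, so no non-terminal can derive ε.
No non-terminals are nullable.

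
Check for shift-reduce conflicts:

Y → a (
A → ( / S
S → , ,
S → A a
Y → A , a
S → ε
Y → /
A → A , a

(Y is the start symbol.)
Yes — I9: [S → .] vs [A → . ( / S]

A shift-reduce conflict occurs when an LR(0) state has both:
  - a complete (reduce) item [A → α .] (dot at the end), and
  - a shift item [B → β . c γ] (dot before a terminal).

Augment with Y' → Y and build the canonical LR(0) collection (I0 = CLOSURE({[Y' → . Y]}), then GOTO on every symbol after a dot until no new states appear). It has 17 states:
  I0: { [A → . ( / S], [A → . A , a], [Y → . /], [Y → . A , a], [Y → . a (], [Y' → . Y] }  — shift
  I1: { [A → ( . / S] }  — shift
  I2: { [Y → / .] }  — reduce
  I3: { [A → A . , a], [Y → A . , a] }  — shift
  I4: { [Y' → Y .] }  — accept
  I5: { [Y → a . (] }  — shift
  I6: { [Y → a ( .] }  — reduce
  I7: { [A → A , . a], [Y → A , . a] }  — shift
  I8: { [A → A , a .], [Y → A , a .] }  — 2 reduces
  I9: { [A → ( / . S], [A → . ( / S], [A → . A , a], [S → . , ,], [S → . A a], [S → .] }  — shift, reduce
  I10: { [S → , . ,] }  — shift
  I11: { [A → A . , a], [S → A . a] }  — shift
  I12: { [A → ( / S .] }  — reduce
  I13: { [A → A , . a] }  — shift
  I14: { [S → A a .] }  — reduce
  I15: { [A → A , a .] }  — reduce
  I16: { [S → , , .] }  — reduce

I9 contains reduce item [S → .] and shift items [A → . ( / S], [S → . , ,] — shift-reduce conflict.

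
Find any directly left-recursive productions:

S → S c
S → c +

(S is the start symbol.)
Direct left recursion occurs when N → N α for some non-terminal N (the right-hand side begins with the left-hand side itself).

S → S c: LEFT RECURSIVE (starts with S)
S → c +: starts with c

The grammar has direct left recursion on: S.

Answer: Yes, S is left-recursive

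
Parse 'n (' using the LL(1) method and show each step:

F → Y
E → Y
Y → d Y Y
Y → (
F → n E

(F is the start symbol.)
Stack is shown with the top on the left.

Stack  Input  Action
--------------------
F $    n ( $  output F → n E
n E $  n ( $  match 'n'
E $    ( $    output E → Y
Y $    ( $    output Y → (
( $    ( $    match '('
$      $      accept

The string is accepted.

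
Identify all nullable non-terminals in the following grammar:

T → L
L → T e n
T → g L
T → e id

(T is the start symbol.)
None

A non-terminal is nullable if it can derive ε (the empty string): either it has an ε-production, or it has a production whose right-hand side consists entirely of nullable non-terminals.

There are no ε-productions, so no non-terminal can derive ε.
No non-terminals are nullable.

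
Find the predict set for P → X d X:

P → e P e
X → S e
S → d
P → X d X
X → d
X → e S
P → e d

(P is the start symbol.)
{ 'd', 'e' }

PREDICT(P → X d X) = (FIRST(RHS) \ {ε}) ∪ (FOLLOW(P) if ε ∈ FIRST(RHS), i.e. RHS ⇒* ε)
FIRST(X) = { 'd', 'e' }
FIRST(X d X) = { 'd', 'e' }
ε ∉ FIRST(X d X), so FOLLOW(P) is not added.
PREDICT(P → X d X) = { 'd', 'e' }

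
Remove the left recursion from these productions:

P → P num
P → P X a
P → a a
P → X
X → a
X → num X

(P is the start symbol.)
P → a a P'
P → X P'
P' → num P'
P' → X a P'
P' → ε
X → a
X → num X

P is directly left-recursive. The standard transformation for
  A → A α₁ | ... | A α_m | β₁ | ... | β_n
is
  A  → β₁ A' | ... | β_n A'
  A' → α₁ A' | ... | α_m A' | ε

P → a a becomes P → a a P'
P → X becomes P → X P'
P → P num becomes P' → num P'
P → P X a becomes P' → X a P'
Add P' → ε

Productions for other non-terminals are unchanged:
  X → a
  X → num X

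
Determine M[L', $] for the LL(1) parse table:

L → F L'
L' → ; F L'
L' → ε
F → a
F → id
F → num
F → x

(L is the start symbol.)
L' → ε

To find M[L', $], we find productions for L' where $ is in the predict set (PREDICT(N → α) = (FIRST(α) \ {ε}) ∪ (FOLLOW(N) if α ⇒* ε)).

Relevant sets:
  FOLLOW(L') = { $ }

L' → ; F L': PREDICT = { ';' }
L' → ε: PREDICT = { $ }
  $ is in predict set, so this production goes in M[L', $]

M[L', $] = L' → ε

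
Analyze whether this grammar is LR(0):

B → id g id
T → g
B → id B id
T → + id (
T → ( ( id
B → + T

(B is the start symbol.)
Yes, the grammar is LR(0)

A grammar is LR(0) if no state in the canonical LR(0) collection has:
  - both a shift item (dot before a terminal) and a complete item (shift-reduce conflict), or
  - two or more complete items (reduce-reduce conflict; the accept item [B' → B .] counts as a complete item here).

Augment with B' → B and build the canonical LR(0) collection (I0 = CLOSURE({[B' → . B]}), then GOTO on every symbol after a dot until no new states appear). It has 16 states:
  I0: { [B → . + T], [B → . id B id], [B → . id g id], [B' → . B] }  — shift
  I1: { [B → + . T], [T → . ( ( id], [T → . + id (], [T → . g] }  — shift
  I2: { [B' → B .] }  — accept
  I3: { [B → . + T], [B → . id B id], [B → . id g id], [B → id . B id], [B → id . g id] }  — shift
  I4: { [B → id B . id] }  — shift
  I5: { [B → id g . id] }  — shift
  I6: { [B → id g id .] }  — reduce
  I7: { [B → id B id .] }  — reduce
  I8: { [T → ( . ( id] }  — shift
  I9: { [T → + . id (] }  — shift
  I10: { [B → + T .] }  — reduce
  I11: { [T → g .] }  — reduce
  I12: { [T → + id . (] }  — shift
  I13: { [T → + id ( .] }  — reduce
  I14: { [T → ( ( . id] }  — shift
  I15: { [T → ( ( id .] }  — reduce

Every state is either a pure shift/goto state or contains exactly one complete item and nothing to shift — no conflicts. The grammar is LR(0).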